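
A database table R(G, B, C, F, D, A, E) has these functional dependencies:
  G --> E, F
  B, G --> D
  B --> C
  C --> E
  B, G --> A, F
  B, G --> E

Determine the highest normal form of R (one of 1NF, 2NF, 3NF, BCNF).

Candidate key: {B, G}. Prime attributes: {B, G}.
For G --> E, F we have {G}⁺ = {E, F, G}; {G} is not a superkey, so BCNF fails.
G --> E, F has non-prime {E, F} on the right and a non-superkey on the left, so 3NF fails.
{B} is a proper subset of the key {B, G}, and {B}⁺ contains the non-prime attributes {C, E} — a partial dependency, so 2NF is violated.

1NF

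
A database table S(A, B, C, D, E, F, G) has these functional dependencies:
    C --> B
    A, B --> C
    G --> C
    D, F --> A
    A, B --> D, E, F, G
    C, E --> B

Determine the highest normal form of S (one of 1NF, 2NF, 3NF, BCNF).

Candidate keys: {A, B}, {A, C}, {A, G}, {B, D, F}, {C, D, F}, {D, F, G}. Prime attributes: {A, B, C, D, F, G}.
For C --> B we have {C}⁺ = {B, C}; {C} is not a superkey, so BCNF fails.
Since {B} ⊆ prime attributes and every other non-superkey FD also has a prime right side, the schema is in 3NF.

3NF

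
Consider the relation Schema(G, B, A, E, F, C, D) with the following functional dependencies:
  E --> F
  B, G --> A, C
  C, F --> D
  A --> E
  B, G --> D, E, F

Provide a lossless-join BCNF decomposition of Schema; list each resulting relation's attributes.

{A, B, C, G}; {A, C, D}; {A, E}; {E, F}

Candidate key of the original relation: {B, G}.
{A, B, C, D, E, F, G}: {E} determines {E, F} here but is not a superkey — split on E --> F, giving {E, F} and {A, B, C, D, E, G}.
{E, F} has no BCNF violation.
{A, B, C, D, E, G}: {A} determines {A, E} here but is not a superkey — split on A --> E, giving {A, E} and {A, B, C, D, G}.
{A, E} has no BCNF violation.
{A, B, C, D, G}: {A, C} determines {A, C, D} here but is not a superkey — split on A, C --> D, giving {A, C, D} and {A, B, C, G}.
{A, C, D} has no BCNF violation.
{A, B, C, G} has no BCNF violation.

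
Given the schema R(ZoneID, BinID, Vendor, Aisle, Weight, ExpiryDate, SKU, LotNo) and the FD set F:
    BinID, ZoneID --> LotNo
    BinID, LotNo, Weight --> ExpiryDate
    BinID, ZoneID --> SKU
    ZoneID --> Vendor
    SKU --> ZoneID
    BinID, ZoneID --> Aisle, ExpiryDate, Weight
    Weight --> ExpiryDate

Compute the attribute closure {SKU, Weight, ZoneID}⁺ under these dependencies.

{ExpiryDate, SKU, Vendor, Weight, ZoneID}

Start with {SKU, Weight, ZoneID}.
ZoneID --> Vendor applies; add {Vendor} → now {SKU, Vendor, Weight, ZoneID}.
Weight --> ExpiryDate applies; add {ExpiryDate} → now {ExpiryDate, SKU, Vendor, Weight, ZoneID}.
No further FD applies.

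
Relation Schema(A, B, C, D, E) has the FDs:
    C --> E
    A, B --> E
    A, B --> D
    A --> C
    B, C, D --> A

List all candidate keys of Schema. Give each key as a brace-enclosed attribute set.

{A, B}, {B, C, D}

No FD produces {B}, so it must be in every candidate key.
{A, B} is a candidate key since {A, B}⁺ = {A, B, C, D, E} covers every attribute.
{B, C, D} is a candidate key since {B, C, D}⁺ = {A, B, C, D, E} covers every attribute.
These are minimal and exhaustive — every other superkey contains one of them.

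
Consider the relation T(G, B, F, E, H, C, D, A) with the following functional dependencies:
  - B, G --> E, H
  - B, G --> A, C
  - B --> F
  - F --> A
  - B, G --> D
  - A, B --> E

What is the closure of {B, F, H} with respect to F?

{A, B, E, F, H}

Start with {B, F, H}.
F --> A applies; add {A} → now {A, B, F, H}.
A, B --> E applies; add {E} → now {A, B, E, F, H}.
No further FD applies.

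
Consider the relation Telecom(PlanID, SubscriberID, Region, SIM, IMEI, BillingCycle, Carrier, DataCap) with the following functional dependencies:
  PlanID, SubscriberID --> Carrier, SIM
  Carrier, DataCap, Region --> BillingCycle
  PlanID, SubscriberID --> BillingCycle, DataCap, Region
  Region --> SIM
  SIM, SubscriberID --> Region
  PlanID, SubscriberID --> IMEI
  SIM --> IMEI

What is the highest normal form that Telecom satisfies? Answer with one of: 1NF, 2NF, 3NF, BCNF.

2NF

Candidate key: {PlanID, SubscriberID}. Prime attributes: {PlanID, SubscriberID}.
For Carrier, DataCap, Region --> BillingCycle we have {Carrier, DataCap, Region}⁺ = {BillingCycle, Carrier, DataCap, IMEI, Region, SIM}; {Carrier, DataCap, Region} is not a superkey, so BCNF fails.
Because {BillingCycle} is non-prime and the left side of Carrier, DataCap, Region --> BillingCycle is not a superkey, the relation is not in 3NF.
No non-prime attribute depends on a proper subset of any candidate key, so 2NF holds.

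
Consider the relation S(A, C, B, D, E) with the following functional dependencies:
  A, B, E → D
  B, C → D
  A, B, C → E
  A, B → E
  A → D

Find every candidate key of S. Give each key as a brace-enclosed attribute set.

Attributes never on any right-hand side: {A, B, C} — every candidate key must contain all of them.
{A, B, C}⁺ = {A, B, C, D, E}, which is every attribute, so {A, B, C} is a candidate key.
Every other attribute set either contains this one or has a smaller closure.

{A, B, C}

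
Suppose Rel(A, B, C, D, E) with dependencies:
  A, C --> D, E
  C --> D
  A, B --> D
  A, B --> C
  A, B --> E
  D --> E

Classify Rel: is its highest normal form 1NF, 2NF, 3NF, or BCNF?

Candidate key: {A, B}. Prime attributes: {A, B}.
A, C --> D, E breaks BCNF: {A, C}⁺ = {A, C, D, E}, so {A, C} is not a superkey.
A, C --> D, E determines the non-prime attributes {D, E} from a non-superkey — 3NF is violated.
No non-prime attribute depends on a proper subset of any candidate key, so 2NF holds.

2NF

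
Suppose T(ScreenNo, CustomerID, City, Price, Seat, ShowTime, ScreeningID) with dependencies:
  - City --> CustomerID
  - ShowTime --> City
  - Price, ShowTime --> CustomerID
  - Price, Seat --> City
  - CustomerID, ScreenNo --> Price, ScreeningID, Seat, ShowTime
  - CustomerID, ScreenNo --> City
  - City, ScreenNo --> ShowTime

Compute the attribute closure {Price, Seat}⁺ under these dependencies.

{City, CustomerID, Price, Seat}

Start with {Price, Seat}.
Price, Seat --> City applies; add {City} → now {City, Price, Seat}.
City --> CustomerID applies; add {CustomerID} → now {City, CustomerID, Price, Seat}.
No further FD applies.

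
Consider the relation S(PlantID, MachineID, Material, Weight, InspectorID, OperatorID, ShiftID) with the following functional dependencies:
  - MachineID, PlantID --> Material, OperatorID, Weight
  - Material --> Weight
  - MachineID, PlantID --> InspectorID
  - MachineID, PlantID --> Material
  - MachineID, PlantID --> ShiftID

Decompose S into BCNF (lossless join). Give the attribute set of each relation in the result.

Candidate key of the original relation: {MachineID, PlantID}.
Within {InspectorID, MachineID, Material, OperatorID, PlantID, ShiftID, Weight}: {Material}⁺ ∩ {InspectorID, MachineID, Material, OperatorID, PlantID, ShiftID, Weight} = {Material, Weight}, not the whole set, so Material --> Weight violates BCNF; decompose into {Material, Weight} and {InspectorID, MachineID, Material, OperatorID, PlantID, ShiftID}.
{Material, Weight}: every determinant is a superkey — BCNF.
{InspectorID, MachineID, Material, OperatorID, PlantID, ShiftID}: every determinant is a superkey — BCNF.

{InspectorID, MachineID, Material, OperatorID, PlantID, ShiftID}; {Material, Weight}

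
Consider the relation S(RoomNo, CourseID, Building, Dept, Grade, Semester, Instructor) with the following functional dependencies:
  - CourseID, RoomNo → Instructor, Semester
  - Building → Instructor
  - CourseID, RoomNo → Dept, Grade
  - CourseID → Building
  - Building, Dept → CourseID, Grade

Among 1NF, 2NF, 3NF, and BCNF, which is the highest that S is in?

Candidate keys: {Building, Dept, RoomNo}, {CourseID, RoomNo}. Prime attributes: {Building, CourseID, Dept, RoomNo}.
Building → Instructor: {Building}⁺ = {Building, Instructor}, which is not all of the attributes, so the left side is not a superkey — BCNF is violated.
Building → Instructor has non-prime {Instructor} on the right and a non-superkey on the left, so 3NF fails.
{CourseID} is a proper subset of the key {CourseID, RoomNo}, and {CourseID}⁺ contains the non-prime attribute {Instructor} — a partial dependency, so 2NF is violated.

1NF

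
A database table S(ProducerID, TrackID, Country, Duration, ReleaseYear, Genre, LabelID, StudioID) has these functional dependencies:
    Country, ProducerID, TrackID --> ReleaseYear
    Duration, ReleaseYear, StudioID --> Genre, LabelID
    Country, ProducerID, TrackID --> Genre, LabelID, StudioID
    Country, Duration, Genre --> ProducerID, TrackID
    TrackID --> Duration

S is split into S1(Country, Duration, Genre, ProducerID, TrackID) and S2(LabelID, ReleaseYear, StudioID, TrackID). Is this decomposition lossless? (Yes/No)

S1 ∩ S2 = {TrackID}; its closure under F is {Duration, TrackID}.
S1 ⊄ {Duration, TrackID} and S2 ⊄ {Duration, TrackID}, so the split is lossy.

No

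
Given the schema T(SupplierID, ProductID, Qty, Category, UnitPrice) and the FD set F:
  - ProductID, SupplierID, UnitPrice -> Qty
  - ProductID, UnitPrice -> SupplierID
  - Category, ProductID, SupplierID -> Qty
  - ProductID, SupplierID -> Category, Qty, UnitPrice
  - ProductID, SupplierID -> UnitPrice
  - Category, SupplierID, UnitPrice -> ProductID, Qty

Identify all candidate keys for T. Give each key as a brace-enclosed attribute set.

{Category, SupplierID, UnitPrice}, {ProductID, SupplierID}, {ProductID, UnitPrice}

Closure of {ProductID, SupplierID} is {Category, ProductID, Qty, SupplierID, UnitPrice}, the whole schema; {ProductID, SupplierID} is a candidate key.
Closure of {ProductID, UnitPrice} is {Category, ProductID, Qty, SupplierID, UnitPrice}, the whole schema; {ProductID, UnitPrice} is a candidate key.
Closure of {Category, SupplierID, UnitPrice} is {Category, ProductID, Qty, SupplierID, UnitPrice}, the whole schema; {Category, SupplierID, UnitPrice} is a candidate key.
No proper subset of any of these is a key, and no other minimal superkey exists.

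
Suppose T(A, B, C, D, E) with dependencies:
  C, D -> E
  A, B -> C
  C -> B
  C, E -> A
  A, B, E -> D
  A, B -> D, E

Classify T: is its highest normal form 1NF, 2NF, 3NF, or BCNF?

3NF

Candidate keys: {A, B}, {A, C}, {C, D}, {C, E}. Prime attributes: {A, B, C, D, E}.
For C -> B we have {C}⁺ = {B, C}; {C} is not a superkey, so BCNF fails.
Its right-hand attributes {B} are all prime, as are those of every other non-superkey FD — the relation is in 3NF.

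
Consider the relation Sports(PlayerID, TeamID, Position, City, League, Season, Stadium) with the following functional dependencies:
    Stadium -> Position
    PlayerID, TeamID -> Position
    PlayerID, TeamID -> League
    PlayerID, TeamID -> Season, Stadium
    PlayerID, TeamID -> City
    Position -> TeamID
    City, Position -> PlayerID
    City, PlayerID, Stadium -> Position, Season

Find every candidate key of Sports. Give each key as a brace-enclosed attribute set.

Closure of {City, Position} is {City, League, PlayerID, Position, Season, Stadium, TeamID}, the whole schema; {City, Position} is a candidate key.
Closure of {City, Stadium} is {City, League, PlayerID, Position, Season, Stadium, TeamID}, the whole schema; {City, Stadium} is a candidate key.
Closure of {PlayerID, Position} is {City, League, PlayerID, Position, Season, Stadium, TeamID}, the whole schema; {PlayerID, Position} is a candidate key.
Closure of {PlayerID, Stadium} is {City, League, PlayerID, Position, Season, Stadium, TeamID}, the whole schema; {PlayerID, Stadium} is a candidate key.
Closure of {PlayerID, TeamID} is {City, League, PlayerID, Position, Season, Stadium, TeamID}, the whole schema; {PlayerID, TeamID} is a candidate key.
Any other superkey properly contains one of these, so there are no further candidate keys.

{City, Position}, {City, Stadium}, {PlayerID, Position}, {PlayerID, Stadium}, {PlayerID, TeamID}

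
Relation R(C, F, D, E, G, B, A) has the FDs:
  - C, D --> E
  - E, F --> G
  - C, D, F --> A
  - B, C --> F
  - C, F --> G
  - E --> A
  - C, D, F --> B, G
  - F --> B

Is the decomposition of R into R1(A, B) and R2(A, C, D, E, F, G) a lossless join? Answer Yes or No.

No

R1 ∩ R2 = {A}; its closure under F is {A}.
R1 ⊄ {A} and R2 ⊄ {A}, so the split is lossy.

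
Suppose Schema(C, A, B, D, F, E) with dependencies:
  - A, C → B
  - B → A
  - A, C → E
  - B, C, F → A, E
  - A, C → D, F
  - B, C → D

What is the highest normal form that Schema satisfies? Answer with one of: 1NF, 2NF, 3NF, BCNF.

3NF

Candidate keys: {A, C}, {B, C}. Prime attributes: {A, B, C}.
B → A breaks BCNF: {B}⁺ = {A, B}, so {B} is not a superkey.
Since {A} ⊆ prime attributes and every other non-superkey FD also has a prime right side, the schema is in 3NF.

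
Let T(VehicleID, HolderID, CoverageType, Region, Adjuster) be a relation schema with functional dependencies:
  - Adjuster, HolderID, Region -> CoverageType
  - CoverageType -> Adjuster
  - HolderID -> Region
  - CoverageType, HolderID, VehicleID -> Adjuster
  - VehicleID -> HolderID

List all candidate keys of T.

No FD produces {VehicleID}, so it must be in every candidate key.
{Adjuster, VehicleID}⁺ = {Adjuster, CoverageType, HolderID, Region, VehicleID}, which is every attribute, so {Adjuster, VehicleID} is a candidate key.
{CoverageType, VehicleID}⁺ = {Adjuster, CoverageType, HolderID, Region, VehicleID}, which is every attribute, so {CoverageType, VehicleID} is a candidate key.
No proper subset of any of these is a key, and no other minimal superkey exists.

{Adjuster, VehicleID}, {CoverageType, VehicleID}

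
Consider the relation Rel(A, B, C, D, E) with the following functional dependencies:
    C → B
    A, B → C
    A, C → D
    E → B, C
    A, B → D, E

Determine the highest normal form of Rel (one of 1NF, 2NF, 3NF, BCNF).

3NF

Candidate keys: {A, B}, {A, C}, {A, E}. Prime attributes: {A, B, C, E}.
C → B breaks BCNF: {C}⁺ = {B, C}, so {C} is not a superkey.
Since {B} ⊆ prime attributes and every other non-superkey FD also has a prime right side, the schema is in 3NF.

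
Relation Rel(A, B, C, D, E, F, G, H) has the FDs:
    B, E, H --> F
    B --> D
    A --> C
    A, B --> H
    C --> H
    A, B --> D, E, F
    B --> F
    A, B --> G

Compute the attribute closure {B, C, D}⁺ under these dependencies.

{B, C, D, F, H}

Start with {B, C, D}.
C --> H applies; add {H} → now {B, C, D, H}.
B --> F applies; add {F} → now {B, C, D, F, H}.
No further FD applies.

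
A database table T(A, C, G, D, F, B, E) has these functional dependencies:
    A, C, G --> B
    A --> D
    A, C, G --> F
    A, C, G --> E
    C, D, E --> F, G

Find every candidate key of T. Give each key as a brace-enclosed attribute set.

Attributes never on any right-hand side: {A, C} — every candidate key must contain all of them.
{A, C, E}⁺ = {A, B, C, D, E, F, G}, which is every attribute, so {A, C, E} is a candidate key.
{A, C, G}⁺ = {A, B, C, D, E, F, G}, which is every attribute, so {A, C, G} is a candidate key.
Any other superkey properly contains one of these, so there are no further candidate keys.

{A, C, E}, {A, C, G}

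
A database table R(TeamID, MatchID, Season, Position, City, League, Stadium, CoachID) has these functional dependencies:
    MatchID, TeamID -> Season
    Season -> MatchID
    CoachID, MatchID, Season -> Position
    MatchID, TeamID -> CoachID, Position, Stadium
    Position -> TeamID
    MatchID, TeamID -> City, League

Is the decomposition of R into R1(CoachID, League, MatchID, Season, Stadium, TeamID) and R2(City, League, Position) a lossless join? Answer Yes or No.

The shared attributes are {League} and {League}⁺ = {League}.
The closure covers neither R1 nor R2 entirely; the join is not lossless.

No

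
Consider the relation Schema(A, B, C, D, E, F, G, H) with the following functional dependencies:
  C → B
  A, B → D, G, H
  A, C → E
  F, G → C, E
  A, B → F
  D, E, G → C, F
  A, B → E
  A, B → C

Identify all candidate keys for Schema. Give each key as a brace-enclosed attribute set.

{A, B}, {A, C}, {A, D, E, G}, {A, F, G}

{A} never appears on the right of any FD, so every key must include it.
{A, B} is a candidate key since {A, B}⁺ = {A, B, C, D, E, F, G, H} covers every attribute.
{A, C} is a candidate key since {A, C}⁺ = {A, B, C, D, E, F, G, H} covers every attribute.
{A, F, G} is a candidate key since {A, F, G}⁺ = {A, B, C, D, E, F, G, H} covers every attribute.
{A, D, E, G} is a candidate key since {A, D, E, G}⁺ = {A, B, C, D, E, F, G, H} covers every attribute.
Any other superkey properly contains one of these, so there are no further candidate keys.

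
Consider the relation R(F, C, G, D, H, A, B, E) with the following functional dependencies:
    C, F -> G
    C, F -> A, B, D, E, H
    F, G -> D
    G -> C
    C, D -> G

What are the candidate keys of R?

{C, F}, {F, G}

Attributes never on any right-hand side: {F} — every candidate key must contain it.
{C, F}⁺ = {A, B, C, D, E, F, G, H}, which is every attribute, so {C, F} is a candidate key.
{F, G}⁺ = {A, B, C, D, E, F, G, H}, which is every attribute, so {F, G} is a candidate key.
These are minimal and exhaustive — every other superkey contains one of them.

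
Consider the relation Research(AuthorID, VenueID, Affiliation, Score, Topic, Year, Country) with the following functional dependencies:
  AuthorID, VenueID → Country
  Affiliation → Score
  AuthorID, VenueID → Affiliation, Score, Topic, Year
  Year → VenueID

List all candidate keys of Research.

{AuthorID} never appears on the right of any FD, so every key must include it.
Closure of {AuthorID, VenueID} is {Affiliation, AuthorID, Country, Score, Topic, VenueID, Year}, the whole schema; {AuthorID, VenueID} is a candidate key.
Closure of {AuthorID, Year} is {Affiliation, AuthorID, Country, Score, Topic, VenueID, Year}, the whole schema; {AuthorID, Year} is a candidate key.
Any other superkey properly contains one of these, so there are no further candidate keys.

{AuthorID, VenueID}, {AuthorID, Year}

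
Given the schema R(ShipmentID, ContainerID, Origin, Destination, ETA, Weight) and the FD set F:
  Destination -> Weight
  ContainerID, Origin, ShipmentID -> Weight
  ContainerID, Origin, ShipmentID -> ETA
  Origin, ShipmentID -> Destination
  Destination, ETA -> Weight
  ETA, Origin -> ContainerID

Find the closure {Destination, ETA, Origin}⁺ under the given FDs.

Start with {Destination, ETA, Origin}.
Destination -> Weight applies; add {Weight} → now {Destination, ETA, Origin, Weight}.
ETA, Origin -> ContainerID applies; add {ContainerID} → now {ContainerID, Destination, ETA, Origin, Weight}.
No further FD applies.

{ContainerID, Destination, ETA, Origin, Weight}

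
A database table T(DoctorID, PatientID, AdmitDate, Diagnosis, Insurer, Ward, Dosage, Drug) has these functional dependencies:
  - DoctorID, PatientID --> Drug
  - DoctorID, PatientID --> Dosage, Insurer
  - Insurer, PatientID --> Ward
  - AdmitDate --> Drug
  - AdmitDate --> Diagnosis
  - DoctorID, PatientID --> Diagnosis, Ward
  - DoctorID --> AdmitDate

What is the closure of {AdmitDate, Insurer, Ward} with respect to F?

Start with {AdmitDate, Insurer, Ward}.
AdmitDate --> Drug applies; add {Drug} → now {AdmitDate, Drug, Insurer, Ward}.
AdmitDate --> Diagnosis applies; add {Diagnosis} → now {AdmitDate, Diagnosis, Drug, Insurer, Ward}.
No further FD applies.

{AdmitDate, Diagnosis, Drug, Insurer, Ward}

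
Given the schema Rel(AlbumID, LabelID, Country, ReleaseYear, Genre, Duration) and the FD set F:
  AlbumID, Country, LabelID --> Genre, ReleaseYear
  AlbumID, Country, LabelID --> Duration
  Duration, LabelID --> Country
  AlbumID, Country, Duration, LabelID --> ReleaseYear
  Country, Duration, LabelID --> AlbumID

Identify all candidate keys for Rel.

{AlbumID, Country, LabelID}, {Duration, LabelID}

No FD produces {LabelID}, so it must be in every candidate key.
{Duration, LabelID} is a candidate key since {Duration, LabelID}⁺ = {AlbumID, Country, Duration, Genre, LabelID, ReleaseYear} covers every attribute.
{AlbumID, Country, LabelID} is a candidate key since {AlbumID, Country, LabelID}⁺ = {AlbumID, Country, Duration, Genre, LabelID, ReleaseYear} covers every attribute.
These are minimal and exhaustive — every other superkey contains one of them.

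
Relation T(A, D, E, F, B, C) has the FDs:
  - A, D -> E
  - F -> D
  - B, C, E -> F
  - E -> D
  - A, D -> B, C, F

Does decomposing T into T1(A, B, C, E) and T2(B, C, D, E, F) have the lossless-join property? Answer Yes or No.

T1 ∩ T2 = {B, C, E}; its closure under F is {B, C, D, E, F}.
This includes all of T2, so the common attributes are a superkey of T2 — the join is lossless.

Yes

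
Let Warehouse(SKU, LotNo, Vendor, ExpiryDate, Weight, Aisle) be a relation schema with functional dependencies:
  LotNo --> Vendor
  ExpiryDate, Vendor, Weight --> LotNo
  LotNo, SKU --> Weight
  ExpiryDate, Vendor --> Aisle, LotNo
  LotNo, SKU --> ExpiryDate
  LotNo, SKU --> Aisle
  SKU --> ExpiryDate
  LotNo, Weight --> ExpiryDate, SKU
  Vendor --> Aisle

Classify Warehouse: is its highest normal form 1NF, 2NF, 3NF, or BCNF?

1NF

Candidate keys: {ExpiryDate, Vendor, Weight}, {LotNo, SKU}, {LotNo, Weight}, {SKU, Vendor}. Prime attributes: {ExpiryDate, LotNo, SKU, Vendor, Weight}.
LotNo --> Vendor: {LotNo}⁺ = {Aisle, LotNo, Vendor}, which is not all of the attributes, so the left side is not a superkey — BCNF is violated.
ExpiryDate, Vendor --> Aisle, LotNo has non-prime {Aisle} on the right and a non-superkey on the left, so 3NF fails.
The proper key subset {LotNo} of {LotNo, SKU} determines non-prime {Aisle}, so the relation is not even in 2NF.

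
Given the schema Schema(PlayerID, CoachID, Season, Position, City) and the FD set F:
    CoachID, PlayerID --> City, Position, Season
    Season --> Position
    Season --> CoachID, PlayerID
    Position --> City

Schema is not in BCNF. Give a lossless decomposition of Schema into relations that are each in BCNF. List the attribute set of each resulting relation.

{City, Position}; {CoachID, PlayerID, Position, Season}

Candidate keys of the original relation: {CoachID, PlayerID}, {Season}.
In {City, CoachID, PlayerID, Position, Season}, {Position} is not a superkey ({Position}⁺ restricted to this set is {City, Position}), so split on Position --> City into {City, Position} and {CoachID, PlayerID, Position, Season}.
{City, Position} has no BCNF violation.
{CoachID, PlayerID, Position, Season} has no BCNF violation.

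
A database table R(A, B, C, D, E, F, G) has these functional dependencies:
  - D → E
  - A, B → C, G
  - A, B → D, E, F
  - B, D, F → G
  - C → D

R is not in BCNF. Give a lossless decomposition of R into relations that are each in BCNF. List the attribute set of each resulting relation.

{A, B, C, F}; {B, D, F, G}; {C, D}; {D, E}

Candidate key of the original relation: {A, B}.
{A, B, C, D, E, F, G}: {D} determines {D, E} here but is not a superkey — split on D → E, giving {D, E} and {A, B, C, D, F, G}.
{D, E} has no BCNF violation.
{A, B, C, D, F, G}: {B, D, F} determines {B, D, F, G} here but is not a superkey — split on B, D, F → G, giving {B, D, F, G} and {A, B, C, D, F}.
{B, D, F, G} has no BCNF violation.
{A, B, C, D, F}: {C} determines {C, D} here but is not a superkey — split on C → D, giving {C, D} and {A, B, C, F}.
{C, D} has no BCNF violation.
{A, B, C, F} has no BCNF violation.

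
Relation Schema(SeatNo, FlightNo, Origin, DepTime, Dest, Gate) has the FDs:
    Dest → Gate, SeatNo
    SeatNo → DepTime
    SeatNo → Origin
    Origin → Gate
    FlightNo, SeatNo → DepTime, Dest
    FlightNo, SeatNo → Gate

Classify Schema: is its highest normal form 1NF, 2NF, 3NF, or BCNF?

Candidate keys: {Dest, FlightNo}, {FlightNo, SeatNo}. Prime attributes: {Dest, FlightNo, SeatNo}.
For Dest → Gate, SeatNo we have {Dest}⁺ = {DepTime, Dest, Gate, Origin, SeatNo}; {Dest} is not a superkey, so BCNF fails.
Dest → Gate, SeatNo determines the non-prime attribute {Gate} from a non-superkey — 3NF is violated.
Since {Dest} ⊂ {Dest, FlightNo} and {Dest}⁺ ⊇ {DepTime, Gate, Origin} with {DepTime, Gate, Origin} non-prime, there is a partial dependency; 2NF fails.

1NF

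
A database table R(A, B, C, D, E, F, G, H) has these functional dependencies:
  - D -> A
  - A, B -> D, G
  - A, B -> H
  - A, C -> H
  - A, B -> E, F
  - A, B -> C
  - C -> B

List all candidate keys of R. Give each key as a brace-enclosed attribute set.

{A, B}⁺ = {A, B, C, D, E, F, G, H}, which is every attribute, so {A, B} is a candidate key.
{A, C}⁺ = {A, B, C, D, E, F, G, H}, which is every attribute, so {A, C} is a candidate key.
{B, D}⁺ = {A, B, C, D, E, F, G, H}, which is every attribute, so {B, D} is a candidate key.
{C, D}⁺ = {A, B, C, D, E, F, G, H}, which is every attribute, so {C, D} is a candidate key.
No proper subset of any of these is a key, and no other minimal superkey exists.

{A, B}, {A, C}, {B, D}, {C, D}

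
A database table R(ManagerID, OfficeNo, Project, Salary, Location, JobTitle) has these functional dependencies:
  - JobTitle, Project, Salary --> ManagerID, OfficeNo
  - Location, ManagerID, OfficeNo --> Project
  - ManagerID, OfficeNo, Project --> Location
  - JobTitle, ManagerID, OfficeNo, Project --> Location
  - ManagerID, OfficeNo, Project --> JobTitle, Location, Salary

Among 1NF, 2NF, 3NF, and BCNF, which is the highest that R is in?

Candidate keys: {JobTitle, Project, Salary}, {Location, ManagerID, OfficeNo}, {ManagerID, OfficeNo, Project}. Prime attributes: {JobTitle, Location, ManagerID, OfficeNo, Project, Salary}.
Each dependency's left side is a superkey — BCNF holds.

BCNF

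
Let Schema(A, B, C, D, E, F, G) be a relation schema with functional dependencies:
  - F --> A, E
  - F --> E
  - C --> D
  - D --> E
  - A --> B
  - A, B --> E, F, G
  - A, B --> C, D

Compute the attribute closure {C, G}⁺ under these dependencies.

{C, D, E, G}

Start with {C, G}.
C --> D applies; add {D} → now {C, D, G}.
D --> E applies; add {E} → now {C, D, E, G}.
No further FD applies.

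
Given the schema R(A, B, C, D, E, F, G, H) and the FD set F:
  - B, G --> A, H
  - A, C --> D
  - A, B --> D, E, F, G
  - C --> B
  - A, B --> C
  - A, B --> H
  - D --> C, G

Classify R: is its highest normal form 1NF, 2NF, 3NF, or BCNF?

Candidate keys: {A, B}, {A, C}, {B, G}, {C, G}, {D}. Prime attributes: {A, B, C, D, G}.
C --> B: {C}⁺ = {B, C}, which is not all of the attributes, so the left side is not a superkey — BCNF is violated.
Its right-hand attributes {B} are all prime, as are those of every other non-superkey FD — the relation is in 3NF.

3NF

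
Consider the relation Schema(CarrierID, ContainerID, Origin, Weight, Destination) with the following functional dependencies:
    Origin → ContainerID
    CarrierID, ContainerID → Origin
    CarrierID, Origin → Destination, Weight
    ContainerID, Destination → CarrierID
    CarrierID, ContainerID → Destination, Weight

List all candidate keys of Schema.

{CarrierID, ContainerID} is a candidate key since {CarrierID, ContainerID}⁺ = {CarrierID, ContainerID, Destination, Origin, Weight} covers every attribute.
{CarrierID, Origin} is a candidate key since {CarrierID, Origin}⁺ = {CarrierID, ContainerID, Destination, Origin, Weight} covers every attribute.
{ContainerID, Destination} is a candidate key since {ContainerID, Destination}⁺ = {CarrierID, ContainerID, Destination, Origin, Weight} covers every attribute.
{Destination, Origin} is a candidate key since {Destination, Origin}⁺ = {CarrierID, ContainerID, Destination, Origin, Weight} covers every attribute.
Any other superkey properly contains one of these, so there are no further candidate keys.

{CarrierID, ContainerID}, {CarrierID, Origin}, {ContainerID, Destination}, {Destination, Origin}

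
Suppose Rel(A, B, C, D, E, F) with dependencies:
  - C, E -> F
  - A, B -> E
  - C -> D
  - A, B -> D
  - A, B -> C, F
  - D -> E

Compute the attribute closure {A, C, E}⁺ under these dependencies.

Start with {A, C, E}.
C, E -> F applies; add {F} → now {A, C, E, F}.
C -> D applies; add {D} → now {A, C, D, E, F}.
No further FD applies.

{A, C, D, E, F}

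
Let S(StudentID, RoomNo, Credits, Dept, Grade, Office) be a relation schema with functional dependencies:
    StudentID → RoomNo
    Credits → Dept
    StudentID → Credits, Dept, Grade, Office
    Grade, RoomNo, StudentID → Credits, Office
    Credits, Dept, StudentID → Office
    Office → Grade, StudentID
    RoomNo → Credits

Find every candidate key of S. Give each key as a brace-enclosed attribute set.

{Office}⁺ = {Credits, Dept, Grade, Office, RoomNo, StudentID}, which is every attribute, so {Office} is a candidate key.
{StudentID}⁺ = {Credits, Dept, Grade, Office, RoomNo, StudentID}, which is every attribute, so {StudentID} is a candidate key.
Any other superkey properly contains one of these, so there are no further candidate keys.

{Office}, {StudentID}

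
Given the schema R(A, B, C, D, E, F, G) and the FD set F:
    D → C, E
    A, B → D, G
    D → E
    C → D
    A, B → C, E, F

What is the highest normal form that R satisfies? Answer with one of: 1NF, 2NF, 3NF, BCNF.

Candidate key: {A, B}. Prime attributes: {A, B}.
D → C, E: {D}⁺ = {C, D, E}, which is not all of the attributes, so the left side is not a superkey — BCNF is violated.
D → C, E determines the non-prime attributes {C, E} from a non-superkey — 3NF is violated.
No proper subset of a key has a non-prime attribute in its closure, so there is no partial dependency; 2NF holds.

2NF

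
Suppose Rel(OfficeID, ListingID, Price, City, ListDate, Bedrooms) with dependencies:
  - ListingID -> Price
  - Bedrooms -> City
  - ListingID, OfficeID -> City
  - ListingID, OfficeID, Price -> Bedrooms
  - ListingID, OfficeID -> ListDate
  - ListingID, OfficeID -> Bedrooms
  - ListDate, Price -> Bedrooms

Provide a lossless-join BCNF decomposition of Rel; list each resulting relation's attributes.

Candidate key of the original relation: {ListingID, OfficeID}.
Within {Bedrooms, City, ListDate, ListingID, OfficeID, Price}: {ListingID}⁺ ∩ {Bedrooms, City, ListDate, ListingID, OfficeID, Price} = {ListingID, Price}, not the whole set, so ListingID -> Price violates BCNF; decompose into {ListingID, Price} and {Bedrooms, City, ListDate, ListingID, OfficeID}.
{ListingID, Price} has no BCNF violation.
Within {Bedrooms, City, ListDate, ListingID, OfficeID}: {Bedrooms}⁺ ∩ {Bedrooms, City, ListDate, ListingID, OfficeID} = {Bedrooms, City}, not the whole set, so Bedrooms -> City violates BCNF; decompose into {Bedrooms, City} and {Bedrooms, ListDate, ListingID, OfficeID}.
{Bedrooms, City} has no BCNF violation.
Within {Bedrooms, ListDate, ListingID, OfficeID}: {ListDate, ListingID}⁺ ∩ {Bedrooms, ListDate, ListingID, OfficeID} = {Bedrooms, ListDate, ListingID}, not the whole set, so ListDate, ListingID -> Bedrooms violates BCNF; decompose into {Bedrooms, ListDate, ListingID} and {ListDate, ListingID, OfficeID}.
{Bedrooms, ListDate, ListingID} has no BCNF violation.
{ListDate, ListingID, OfficeID} has no BCNF violation.

{Bedrooms, City}; {Bedrooms, ListDate, ListingID}; {ListDate, ListingID, OfficeID}; {ListingID, Price}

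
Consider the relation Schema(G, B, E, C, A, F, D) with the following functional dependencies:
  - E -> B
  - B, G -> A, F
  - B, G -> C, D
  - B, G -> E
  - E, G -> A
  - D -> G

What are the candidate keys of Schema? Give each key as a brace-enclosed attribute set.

{B, D}⁺ = {A, B, C, D, E, F, G}, which is every attribute, so {B, D} is a candidate key.
{B, G}⁺ = {A, B, C, D, E, F, G}, which is every attribute, so {B, G} is a candidate key.
{D, E}⁺ = {A, B, C, D, E, F, G}, which is every attribute, so {D, E} is a candidate key.
{E, G}⁺ = {A, B, C, D, E, F, G}, which is every attribute, so {E, G} is a candidate key.
No proper subset of any of these is a key, and no other minimal superkey exists.

{B, D}, {B, G}, {D, E}, {E, G}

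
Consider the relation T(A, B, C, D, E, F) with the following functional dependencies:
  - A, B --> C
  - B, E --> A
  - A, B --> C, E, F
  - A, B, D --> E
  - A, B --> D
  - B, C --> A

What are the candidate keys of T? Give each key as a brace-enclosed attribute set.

No FD produces {B}, so it must be in every candidate key.
{A, B}⁺ = {A, B, C, D, E, F}, which is every attribute, so {A, B} is a candidate key.
{B, C}⁺ = {A, B, C, D, E, F}, which is every attribute, so {B, C} is a candidate key.
{B, E}⁺ = {A, B, C, D, E, F}, which is every attribute, so {B, E} is a candidate key.
Any other superkey properly contains one of these, so there are no further candidate keys.

{A, B}, {B, C}, {B, E}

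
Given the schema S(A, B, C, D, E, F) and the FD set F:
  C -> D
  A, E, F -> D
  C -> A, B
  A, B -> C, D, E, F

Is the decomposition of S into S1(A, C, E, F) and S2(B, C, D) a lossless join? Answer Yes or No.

S1 ∩ S2 = {C}; its closure under F is {A, B, C, D, E, F}.
S1 is contained in that closure, so S1 ∩ S2 -> S1 holds and the join is lossless.

Yes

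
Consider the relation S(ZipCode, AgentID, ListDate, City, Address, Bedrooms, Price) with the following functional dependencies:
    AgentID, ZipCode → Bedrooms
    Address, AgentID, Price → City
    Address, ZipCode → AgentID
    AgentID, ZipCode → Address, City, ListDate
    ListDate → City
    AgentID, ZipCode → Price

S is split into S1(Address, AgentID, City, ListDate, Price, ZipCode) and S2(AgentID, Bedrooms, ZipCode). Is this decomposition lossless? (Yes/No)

Yes

The shared attributes are {AgentID, ZipCode} and {AgentID, ZipCode}⁺ = {Address, AgentID, Bedrooms, City, ListDate, Price, ZipCode}.
S1 is contained in that closure, so S1 ∩ S2 → S1 holds and the join is lossless.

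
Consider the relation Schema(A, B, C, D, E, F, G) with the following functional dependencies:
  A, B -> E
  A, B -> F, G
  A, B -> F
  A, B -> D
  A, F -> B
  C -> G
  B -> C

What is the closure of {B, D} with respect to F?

{B, C, D, G}

Start with {B, D}.
B -> C applies; add {C} → now {B, C, D}.
C -> G applies; add {G} → now {B, C, D, G}.
No further FD applies.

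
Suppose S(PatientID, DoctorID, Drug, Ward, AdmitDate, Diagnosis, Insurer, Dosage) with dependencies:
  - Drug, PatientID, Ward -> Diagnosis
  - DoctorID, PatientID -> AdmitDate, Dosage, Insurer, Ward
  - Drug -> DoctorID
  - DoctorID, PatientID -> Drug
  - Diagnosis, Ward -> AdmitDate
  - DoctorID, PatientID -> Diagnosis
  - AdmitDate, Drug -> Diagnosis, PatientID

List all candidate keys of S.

{AdmitDate, Drug}, {Diagnosis, Drug, Ward}, {DoctorID, PatientID}, {Drug, PatientID}

{AdmitDate, Drug}⁺ = {AdmitDate, Diagnosis, DoctorID, Dosage, Drug, Insurer, PatientID, Ward} — all of the relation — so {AdmitDate, Drug} is a candidate key.
{DoctorID, PatientID}⁺ = {AdmitDate, Diagnosis, DoctorID, Dosage, Drug, Insurer, PatientID, Ward} — all of the relation — so {DoctorID, PatientID} is a candidate key.
{Drug, PatientID}⁺ = {AdmitDate, Diagnosis, DoctorID, Dosage, Drug, Insurer, PatientID, Ward} — all of the relation — so {Drug, PatientID} is a candidate key.
{Diagnosis, Drug, Ward}⁺ = {AdmitDate, Diagnosis, DoctorID, Dosage, Drug, Insurer, PatientID, Ward} — all of the relation — so {Diagnosis, Drug, Ward} is a candidate key.
No proper subset of any of these is a key, and no other minimal superkey exists.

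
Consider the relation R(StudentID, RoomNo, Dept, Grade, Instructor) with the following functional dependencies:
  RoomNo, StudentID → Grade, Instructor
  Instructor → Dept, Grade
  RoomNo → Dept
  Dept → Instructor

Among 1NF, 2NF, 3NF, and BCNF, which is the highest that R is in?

Candidate key: {RoomNo, StudentID}. Prime attributes: {RoomNo, StudentID}.
Instructor → Dept, Grade: {Instructor}⁺ = {Dept, Grade, Instructor}, which is not all of the attributes, so the left side is not a superkey — BCNF is violated.
Because {Dept, Grade} are non-prime and the left side of Instructor → Dept, Grade is not a superkey, the relation is not in 3NF.
{RoomNo} is a proper subset of the key {RoomNo, StudentID}, and {RoomNo}⁺ contains the non-prime attributes {Dept, Grade, Instructor} — a partial dependency, so 2NF is violated.

1NF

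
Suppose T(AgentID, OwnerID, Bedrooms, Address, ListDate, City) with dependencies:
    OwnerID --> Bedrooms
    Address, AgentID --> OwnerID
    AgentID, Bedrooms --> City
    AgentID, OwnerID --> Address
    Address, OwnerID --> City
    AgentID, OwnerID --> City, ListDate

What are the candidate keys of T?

{Address, AgentID}, {AgentID, OwnerID}

Attributes never on any right-hand side: {AgentID} — every candidate key must contain it.
{Address, AgentID}⁺ = {Address, AgentID, Bedrooms, City, ListDate, OwnerID} — all of the relation — so {Address, AgentID} is a candidate key.
{AgentID, OwnerID}⁺ = {Address, AgentID, Bedrooms, City, ListDate, OwnerID} — all of the relation — so {AgentID, OwnerID} is a candidate key.
No proper subset of any of these is a key, and no other minimal superkey exists.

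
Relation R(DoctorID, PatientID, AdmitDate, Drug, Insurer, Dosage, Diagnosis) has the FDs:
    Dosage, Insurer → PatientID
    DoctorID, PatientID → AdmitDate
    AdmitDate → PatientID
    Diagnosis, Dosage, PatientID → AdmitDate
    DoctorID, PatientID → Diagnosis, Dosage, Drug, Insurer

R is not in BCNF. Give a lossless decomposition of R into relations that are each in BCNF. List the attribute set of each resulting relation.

Candidate keys of the original relation: {AdmitDate, DoctorID}, {DoctorID, Dosage, Insurer}, {DoctorID, PatientID}.
{AdmitDate, Diagnosis, DoctorID, Dosage, Drug, Insurer, PatientID}: {Dosage, Insurer} determines {Dosage, Insurer, PatientID} here but is not a superkey — split on Dosage, Insurer → PatientID, giving {Dosage, Insurer, PatientID} and {AdmitDate, Diagnosis, DoctorID, Dosage, Drug, Insurer}.
{Dosage, Insurer, PatientID} is in BCNF.
{AdmitDate, Diagnosis, DoctorID, Dosage, Drug, Insurer}: {Diagnosis, Dosage, Insurer} determines {AdmitDate, Diagnosis, Dosage, Insurer} here but is not a superkey — split on Diagnosis, Dosage, Insurer → AdmitDate, giving {AdmitDate, Diagnosis, Dosage, Insurer} and {Diagnosis, DoctorID, Dosage, Drug, Insurer}.
{AdmitDate, Diagnosis, Dosage, Insurer} is in BCNF.
{Diagnosis, DoctorID, Dosage, Drug, Insurer} is in BCNF.

{AdmitDate, Diagnosis, Dosage, Insurer}; {Diagnosis, DoctorID, Dosage, Drug, Insurer}; {Dosage, Insurer, PatientID}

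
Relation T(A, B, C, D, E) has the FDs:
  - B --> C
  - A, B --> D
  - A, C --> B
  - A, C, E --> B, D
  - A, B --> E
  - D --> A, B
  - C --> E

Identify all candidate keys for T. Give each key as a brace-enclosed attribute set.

{D} is a candidate key since {D}⁺ = {A, B, C, D, E} covers every attribute.
{A, B} is a candidate key since {A, B}⁺ = {A, B, C, D, E} covers every attribute.
{A, C} is a candidate key since {A, C}⁺ = {A, B, C, D, E} covers every attribute.
These are minimal and exhaustive — every other superkey contains one of them.

{A, B}, {A, C}, {D}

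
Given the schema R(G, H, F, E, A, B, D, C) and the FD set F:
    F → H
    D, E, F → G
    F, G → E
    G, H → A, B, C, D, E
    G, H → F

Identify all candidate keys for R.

{D, E, F}, {F, G}, {G, H}

{F, G}⁺ = {A, B, C, D, E, F, G, H}, which is every attribute, so {F, G} is a candidate key.
{G, H}⁺ = {A, B, C, D, E, F, G, H}, which is every attribute, so {G, H} is a candidate key.
{D, E, F}⁺ = {A, B, C, D, E, F, G, H}, which is every attribute, so {D, E, F} is a candidate key.
Any other superkey properly contains one of these, so there are no further candidate keys.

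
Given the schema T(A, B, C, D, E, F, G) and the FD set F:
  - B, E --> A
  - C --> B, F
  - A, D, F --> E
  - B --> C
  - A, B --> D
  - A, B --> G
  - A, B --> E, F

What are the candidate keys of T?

{A, B}⁺ = {A, B, C, D, E, F, G}, which is every attribute, so {A, B} is a candidate key.
{A, C}⁺ = {A, B, C, D, E, F, G}, which is every attribute, so {A, C} is a candidate key.
{B, E}⁺ = {A, B, C, D, E, F, G}, which is every attribute, so {B, E} is a candidate key.
{C, E}⁺ = {A, B, C, D, E, F, G}, which is every attribute, so {C, E} is a candidate key.
These are minimal and exhaustive — every other superkey contains one of them.

{A, B}, {A, C}, {B, E}, {C, E}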